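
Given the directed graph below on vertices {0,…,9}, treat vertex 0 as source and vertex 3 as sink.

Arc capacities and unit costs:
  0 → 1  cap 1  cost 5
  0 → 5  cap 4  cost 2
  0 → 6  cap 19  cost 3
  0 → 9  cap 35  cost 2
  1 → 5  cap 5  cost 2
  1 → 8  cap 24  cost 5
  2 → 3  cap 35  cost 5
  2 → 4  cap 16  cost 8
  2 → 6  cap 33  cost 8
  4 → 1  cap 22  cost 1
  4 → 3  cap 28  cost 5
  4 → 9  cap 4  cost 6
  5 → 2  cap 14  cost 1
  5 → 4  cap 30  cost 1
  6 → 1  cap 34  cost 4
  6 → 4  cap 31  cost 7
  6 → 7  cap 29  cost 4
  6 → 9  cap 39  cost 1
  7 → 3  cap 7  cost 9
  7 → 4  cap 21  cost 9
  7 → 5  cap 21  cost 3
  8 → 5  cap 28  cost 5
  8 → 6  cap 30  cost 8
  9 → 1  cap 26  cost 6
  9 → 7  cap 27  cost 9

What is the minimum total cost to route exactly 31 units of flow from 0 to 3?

shortest-cost path #1: 0→5→2→3 push 4 @ unit cost 8 (adds 32)
shortest-cost path #2: 0→1→5→2→3 push 1 @ unit cost 13 (adds 13)
shortest-cost path #3: 0→6→4→3 push 19 @ unit cost 15 (adds 285)
shortest-cost path #4: 0→9→1→5→2→3 push 4 @ unit cost 16 (adds 64)
shortest-cost path #5: 0→9→7→3 push 3 @ unit cost 20 (adds 60)
total cost = 454

Minimum cost for 31 units: 454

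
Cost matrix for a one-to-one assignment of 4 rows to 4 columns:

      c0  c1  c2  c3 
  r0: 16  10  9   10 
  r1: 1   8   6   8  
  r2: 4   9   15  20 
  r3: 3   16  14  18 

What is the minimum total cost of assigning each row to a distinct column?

Minimum assignment cost: 28

optimal assignment: row0→col3 (cost 10), row1→col2 (cost 6), row2→col1 (cost 9), row3→col0 (cost 3)
total = 10 + 6 + 9 + 3 = 28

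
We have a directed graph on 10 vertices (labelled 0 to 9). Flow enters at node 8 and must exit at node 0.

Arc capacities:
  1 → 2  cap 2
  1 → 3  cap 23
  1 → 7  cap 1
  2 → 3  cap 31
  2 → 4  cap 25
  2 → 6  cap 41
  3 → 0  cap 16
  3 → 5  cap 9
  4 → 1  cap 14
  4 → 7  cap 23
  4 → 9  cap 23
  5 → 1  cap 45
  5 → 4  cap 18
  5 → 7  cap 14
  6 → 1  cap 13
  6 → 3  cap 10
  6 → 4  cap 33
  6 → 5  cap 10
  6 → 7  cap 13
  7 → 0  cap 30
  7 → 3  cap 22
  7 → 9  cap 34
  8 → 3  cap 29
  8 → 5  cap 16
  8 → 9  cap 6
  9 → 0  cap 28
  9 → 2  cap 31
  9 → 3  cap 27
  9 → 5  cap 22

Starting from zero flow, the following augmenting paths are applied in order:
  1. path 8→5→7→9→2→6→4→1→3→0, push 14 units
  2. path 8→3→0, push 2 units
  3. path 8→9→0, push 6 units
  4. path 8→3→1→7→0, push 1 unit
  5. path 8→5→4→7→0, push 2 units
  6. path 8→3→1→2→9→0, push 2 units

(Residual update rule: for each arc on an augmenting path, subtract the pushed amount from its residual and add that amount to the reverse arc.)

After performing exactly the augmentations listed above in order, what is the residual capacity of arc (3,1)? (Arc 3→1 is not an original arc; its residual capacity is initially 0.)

Residual capacity of (3,1): 11

after path 1 (8→5→7→9→2→6→4→1→3→0, push 14): res(3,1)=14
after path 2 (8→3→0, push 2): res(3,1)=14
after path 3 (8→9→0, push 6): res(3,1)=14
after path 4 (8→3→1→7→0, push 1): res(3,1)=13
after path 5 (8→5→4→7→0, push 2): res(3,1)=13
after path 6 (8→3→1→2→9→0, push 2): res(3,1)=11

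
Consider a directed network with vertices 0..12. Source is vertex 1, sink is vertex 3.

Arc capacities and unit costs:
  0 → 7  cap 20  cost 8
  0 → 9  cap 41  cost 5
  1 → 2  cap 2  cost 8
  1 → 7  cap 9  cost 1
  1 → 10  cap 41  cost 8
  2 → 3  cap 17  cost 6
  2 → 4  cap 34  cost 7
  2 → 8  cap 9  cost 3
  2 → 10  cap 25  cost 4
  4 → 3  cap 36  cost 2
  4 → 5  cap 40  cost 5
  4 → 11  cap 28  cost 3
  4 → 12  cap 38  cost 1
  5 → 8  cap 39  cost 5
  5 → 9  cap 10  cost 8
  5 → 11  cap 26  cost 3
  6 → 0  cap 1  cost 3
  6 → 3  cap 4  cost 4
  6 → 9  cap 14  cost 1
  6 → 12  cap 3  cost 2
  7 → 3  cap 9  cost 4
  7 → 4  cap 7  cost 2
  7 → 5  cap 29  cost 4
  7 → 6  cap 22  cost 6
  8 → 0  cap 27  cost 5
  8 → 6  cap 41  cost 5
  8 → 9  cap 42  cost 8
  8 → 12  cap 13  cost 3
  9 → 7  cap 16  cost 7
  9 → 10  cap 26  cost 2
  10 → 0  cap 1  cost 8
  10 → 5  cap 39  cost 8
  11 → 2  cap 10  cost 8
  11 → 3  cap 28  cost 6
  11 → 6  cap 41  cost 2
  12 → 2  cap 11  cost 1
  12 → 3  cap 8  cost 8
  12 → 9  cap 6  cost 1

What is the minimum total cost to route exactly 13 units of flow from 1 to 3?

Minimum cost for 13 units: 123

shortest-cost path #1: 1→7→3 push 9 @ unit cost 5 (adds 45)
shortest-cost path #2: 1→2→3 push 2 @ unit cost 14 (adds 28)
shortest-cost path #3: 1→10→5→11→3 push 2 @ unit cost 25 (adds 50)
total cost = 123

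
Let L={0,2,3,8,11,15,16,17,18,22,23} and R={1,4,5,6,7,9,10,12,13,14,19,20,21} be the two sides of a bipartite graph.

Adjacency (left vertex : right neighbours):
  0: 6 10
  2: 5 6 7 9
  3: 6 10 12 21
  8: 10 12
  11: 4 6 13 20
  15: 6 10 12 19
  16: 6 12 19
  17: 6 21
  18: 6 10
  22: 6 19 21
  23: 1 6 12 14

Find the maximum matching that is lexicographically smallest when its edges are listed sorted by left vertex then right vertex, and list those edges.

|M| = 8 (so the lex-smallest maximum matching has 8 edges)
process left vertices in ascending order; for each, take the smallest-labelled available neighbour that still permits 8 edges overall, or leave it unmatched if none does
lex-smallest matching: {0-6, 2-5, 3-10, 8-12, 11-4, 15-19, 17-21, 23-1}

Lex-smallest maximum matching: {(0,6), (2,5), (3,10), (8,12), (11,4), (15,19), (17,21), (23,1)}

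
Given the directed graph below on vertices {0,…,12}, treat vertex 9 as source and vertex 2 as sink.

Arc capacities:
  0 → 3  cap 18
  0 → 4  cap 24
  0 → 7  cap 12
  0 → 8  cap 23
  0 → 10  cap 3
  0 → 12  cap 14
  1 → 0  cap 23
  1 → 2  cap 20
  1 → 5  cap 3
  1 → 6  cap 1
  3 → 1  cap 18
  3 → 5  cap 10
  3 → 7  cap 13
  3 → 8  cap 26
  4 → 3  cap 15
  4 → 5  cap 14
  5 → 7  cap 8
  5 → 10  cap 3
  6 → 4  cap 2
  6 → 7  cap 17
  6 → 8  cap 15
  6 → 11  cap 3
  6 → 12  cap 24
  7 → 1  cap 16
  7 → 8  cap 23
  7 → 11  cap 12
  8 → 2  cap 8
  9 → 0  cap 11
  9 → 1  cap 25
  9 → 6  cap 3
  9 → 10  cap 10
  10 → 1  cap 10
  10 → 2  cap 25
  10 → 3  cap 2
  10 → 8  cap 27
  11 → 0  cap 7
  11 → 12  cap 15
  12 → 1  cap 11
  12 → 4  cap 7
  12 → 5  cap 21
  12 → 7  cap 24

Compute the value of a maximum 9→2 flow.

Maximum flow value: 44

augment #1: 9→1→2 bottleneck 20, total now 20
augment #2: 9→10→2 bottleneck 10, total now 30
augment #3: 9→0→8→2 bottleneck 8, total now 38
augment #4: 9→0→10→2 bottleneck 3, total now 41
augment #5: 9→1→5→10→2 bottleneck 3, total now 44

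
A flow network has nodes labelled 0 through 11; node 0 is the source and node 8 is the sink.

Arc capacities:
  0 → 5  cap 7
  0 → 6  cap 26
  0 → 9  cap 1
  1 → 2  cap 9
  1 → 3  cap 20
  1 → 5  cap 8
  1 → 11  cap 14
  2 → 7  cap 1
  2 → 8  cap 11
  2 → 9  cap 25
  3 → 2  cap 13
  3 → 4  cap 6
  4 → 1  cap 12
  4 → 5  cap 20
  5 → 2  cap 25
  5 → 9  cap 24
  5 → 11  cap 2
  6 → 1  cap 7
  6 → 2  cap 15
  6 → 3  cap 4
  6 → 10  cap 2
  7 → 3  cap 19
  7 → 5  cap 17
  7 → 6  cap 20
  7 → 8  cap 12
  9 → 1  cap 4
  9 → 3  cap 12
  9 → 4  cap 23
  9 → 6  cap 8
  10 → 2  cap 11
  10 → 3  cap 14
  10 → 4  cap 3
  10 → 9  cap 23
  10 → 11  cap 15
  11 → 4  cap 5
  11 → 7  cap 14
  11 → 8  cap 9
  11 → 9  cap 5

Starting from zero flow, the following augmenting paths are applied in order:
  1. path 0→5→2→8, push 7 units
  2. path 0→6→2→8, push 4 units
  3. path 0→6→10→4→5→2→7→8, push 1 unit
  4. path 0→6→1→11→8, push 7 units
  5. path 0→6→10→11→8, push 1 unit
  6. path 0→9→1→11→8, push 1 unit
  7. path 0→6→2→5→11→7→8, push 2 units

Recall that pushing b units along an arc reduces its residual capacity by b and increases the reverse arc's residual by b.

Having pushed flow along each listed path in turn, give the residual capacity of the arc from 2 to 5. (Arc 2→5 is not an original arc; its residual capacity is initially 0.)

after path 1 (0→5→2→8, push 7): res(2,5)=7
after path 2 (0→6→2→8, push 4): res(2,5)=7
after path 3 (0→6→10→4→5→2→7→8, push 1): res(2,5)=8
after path 4 (0→6→1→11→8, push 7): res(2,5)=8
after path 5 (0→6→10→11→8, push 1): res(2,5)=8
after path 6 (0→9→1→11→8, push 1): res(2,5)=8
after path 7 (0→6→2→5→11→7→8, push 2): res(2,5)=6

Residual capacity of (2,5): 6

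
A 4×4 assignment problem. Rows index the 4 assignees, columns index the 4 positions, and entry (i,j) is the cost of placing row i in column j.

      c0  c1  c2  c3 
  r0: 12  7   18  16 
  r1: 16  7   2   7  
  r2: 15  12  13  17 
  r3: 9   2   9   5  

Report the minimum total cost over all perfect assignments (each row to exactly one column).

Minimum assignment cost: 29

optimal assignment: row0→col1 (cost 7), row1→col2 (cost 2), row2→col0 (cost 15), row3→col3 (cost 5)
total = 7 + 2 + 15 + 5 = 29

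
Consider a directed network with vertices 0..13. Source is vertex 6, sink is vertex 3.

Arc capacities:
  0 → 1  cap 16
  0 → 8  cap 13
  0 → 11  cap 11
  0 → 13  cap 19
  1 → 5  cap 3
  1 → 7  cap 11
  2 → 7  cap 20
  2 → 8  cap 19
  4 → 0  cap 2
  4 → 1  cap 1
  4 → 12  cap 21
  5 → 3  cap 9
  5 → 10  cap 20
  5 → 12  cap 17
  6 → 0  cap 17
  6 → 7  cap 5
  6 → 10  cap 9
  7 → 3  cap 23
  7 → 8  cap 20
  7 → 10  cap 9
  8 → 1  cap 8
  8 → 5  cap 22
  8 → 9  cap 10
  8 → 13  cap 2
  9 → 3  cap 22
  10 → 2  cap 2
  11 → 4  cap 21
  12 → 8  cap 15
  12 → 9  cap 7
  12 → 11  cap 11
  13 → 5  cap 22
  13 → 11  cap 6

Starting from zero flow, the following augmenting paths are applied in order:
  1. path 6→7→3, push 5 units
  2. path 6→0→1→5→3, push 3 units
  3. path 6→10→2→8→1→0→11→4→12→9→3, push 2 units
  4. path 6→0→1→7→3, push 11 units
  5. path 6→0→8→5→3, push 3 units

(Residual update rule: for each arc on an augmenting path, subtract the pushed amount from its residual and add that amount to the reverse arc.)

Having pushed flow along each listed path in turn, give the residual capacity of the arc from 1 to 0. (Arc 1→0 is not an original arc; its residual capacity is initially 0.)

Residual capacity of (1,0): 12

after path 1 (6→7→3, push 5): res(1,0)=0
after path 2 (6→0→1→5→3, push 3): res(1,0)=3
after path 3 (6→10→2→8→1→0→11→4→12→9→3, push 2): res(1,0)=1
after path 4 (6→0→1→7→3, push 11): res(1,0)=12
after path 5 (6→0→8→5→3, push 3): res(1,0)=12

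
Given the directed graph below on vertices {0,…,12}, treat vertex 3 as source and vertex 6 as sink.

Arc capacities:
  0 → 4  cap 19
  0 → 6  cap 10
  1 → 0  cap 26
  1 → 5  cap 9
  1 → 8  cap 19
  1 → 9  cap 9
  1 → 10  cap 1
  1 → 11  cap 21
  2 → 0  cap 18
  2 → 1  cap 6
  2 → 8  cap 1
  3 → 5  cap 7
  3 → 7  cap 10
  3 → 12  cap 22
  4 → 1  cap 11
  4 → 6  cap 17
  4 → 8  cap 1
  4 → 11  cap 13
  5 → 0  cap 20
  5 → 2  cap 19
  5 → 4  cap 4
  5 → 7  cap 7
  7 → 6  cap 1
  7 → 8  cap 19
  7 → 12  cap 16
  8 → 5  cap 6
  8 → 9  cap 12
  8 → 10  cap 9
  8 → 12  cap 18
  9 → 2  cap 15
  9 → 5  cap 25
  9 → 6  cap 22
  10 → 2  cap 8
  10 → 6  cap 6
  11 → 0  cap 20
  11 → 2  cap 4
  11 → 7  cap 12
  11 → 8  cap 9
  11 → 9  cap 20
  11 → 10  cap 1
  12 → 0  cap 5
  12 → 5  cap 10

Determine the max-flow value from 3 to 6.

augment #1: 3→7→6 bottleneck 1, total now 1
augment #2: 3→5→0→6 bottleneck 7, total now 8
augment #3: 3→12→0→6 bottleneck 3, total now 11
augment #4: 3→7→8→9→6 bottleneck 9, total now 20
augment #5: 3→12→0→4→6 bottleneck 2, total now 22
augment #6: 3→12→5→4→6 bottleneck 4, total now 26
augment #7: 3→12→5→0→4→6 bottleneck 6, total now 32

Maximum flow value: 32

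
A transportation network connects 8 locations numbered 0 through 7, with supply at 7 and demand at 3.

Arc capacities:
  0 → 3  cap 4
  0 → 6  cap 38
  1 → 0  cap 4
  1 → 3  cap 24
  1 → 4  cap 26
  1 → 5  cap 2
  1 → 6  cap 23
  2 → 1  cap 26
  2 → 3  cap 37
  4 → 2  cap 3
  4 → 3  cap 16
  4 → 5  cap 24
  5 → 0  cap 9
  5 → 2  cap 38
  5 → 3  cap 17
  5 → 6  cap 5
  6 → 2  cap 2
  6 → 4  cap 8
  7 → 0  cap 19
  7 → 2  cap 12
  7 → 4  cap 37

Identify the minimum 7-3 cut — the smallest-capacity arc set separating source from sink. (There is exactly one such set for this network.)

Min-cut arcs: {(0,3), (4,2), (4,3), (4,5), (6,2), (7,2)} (total capacity 61)

augment #1: 7→0→3 push 4
augment #2: 7→2→3 push 12
augment #3: 7→4→3 push 16
augment #4: 7→4→2→3 push 3
augment #5: 7→4→5→3 push 17
augment #6: 7→0→6→2→3 push 2
augment #7: 7→4→5→2→3 push 1
augment #8: 7→0→6→4→5→2→3 push 6
max flow = 61; residual-reachable set from 7 gives S-side
cut edges (S→T): {(0,3), (4,2), (4,3), (4,5), (6,2), (7,2)} total cap 61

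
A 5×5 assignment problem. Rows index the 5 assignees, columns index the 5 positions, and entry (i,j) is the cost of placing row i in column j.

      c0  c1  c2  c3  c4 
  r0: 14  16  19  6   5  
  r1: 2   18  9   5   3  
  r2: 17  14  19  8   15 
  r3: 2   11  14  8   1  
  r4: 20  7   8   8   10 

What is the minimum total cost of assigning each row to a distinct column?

Minimum assignment cost: 31

one of 2 optimal assignments: row0→col3 (cost 6), row1→col0 (cost 2), row2→col1 (cost 14), row3→col4 (cost 1), row4→col2 (cost 8)
total = 6 + 2 + 14 + 1 + 8 = 31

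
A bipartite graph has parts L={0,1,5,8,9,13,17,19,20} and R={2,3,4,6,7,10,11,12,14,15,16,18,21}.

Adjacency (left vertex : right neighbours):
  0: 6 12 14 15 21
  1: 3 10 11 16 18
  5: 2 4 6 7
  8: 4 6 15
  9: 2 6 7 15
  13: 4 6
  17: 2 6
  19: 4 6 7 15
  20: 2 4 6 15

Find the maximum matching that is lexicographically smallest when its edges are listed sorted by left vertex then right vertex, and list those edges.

|M| = 7 (so the lex-smallest maximum matching has 7 edges)
process left vertices in ascending order; for each, take the smallest-labelled available neighbour that still permits 7 edges overall, or leave it unmatched if none does
lex-smallest matching: {0-12, 1-3, 5-2, 8-4, 9-6, 19-7, 20-15}

Lex-smallest maximum matching: {(0,12), (1,3), (5,2), (8,4), (9,6), (19,7), (20,15)}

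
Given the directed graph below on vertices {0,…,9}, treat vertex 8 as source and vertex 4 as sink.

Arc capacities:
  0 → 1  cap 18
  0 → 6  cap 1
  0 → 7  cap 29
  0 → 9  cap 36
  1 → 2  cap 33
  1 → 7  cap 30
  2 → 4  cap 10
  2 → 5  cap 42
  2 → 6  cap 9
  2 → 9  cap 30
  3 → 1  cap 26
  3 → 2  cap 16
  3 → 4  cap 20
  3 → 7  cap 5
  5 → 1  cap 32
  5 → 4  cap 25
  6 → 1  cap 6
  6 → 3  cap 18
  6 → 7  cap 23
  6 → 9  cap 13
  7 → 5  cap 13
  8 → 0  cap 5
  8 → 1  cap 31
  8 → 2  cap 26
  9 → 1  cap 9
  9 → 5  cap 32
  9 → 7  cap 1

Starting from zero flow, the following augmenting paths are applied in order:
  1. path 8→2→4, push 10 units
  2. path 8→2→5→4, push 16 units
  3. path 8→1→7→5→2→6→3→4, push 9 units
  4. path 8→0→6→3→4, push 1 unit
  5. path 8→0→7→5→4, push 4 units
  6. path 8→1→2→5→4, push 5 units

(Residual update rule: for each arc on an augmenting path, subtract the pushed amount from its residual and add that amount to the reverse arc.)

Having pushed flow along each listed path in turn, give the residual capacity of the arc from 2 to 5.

after path 1 (8→2→4, push 10): res(2,5)=42
after path 2 (8→2→5→4, push 16): res(2,5)=26
after path 3 (8→1→7→5→2→6→3→4, push 9): res(2,5)=35
after path 4 (8→0→6→3→4, push 1): res(2,5)=35
after path 5 (8→0→7→5→4, push 4): res(2,5)=35
after path 6 (8→1→2→5→4, push 5): res(2,5)=30

Residual capacity of (2,5): 30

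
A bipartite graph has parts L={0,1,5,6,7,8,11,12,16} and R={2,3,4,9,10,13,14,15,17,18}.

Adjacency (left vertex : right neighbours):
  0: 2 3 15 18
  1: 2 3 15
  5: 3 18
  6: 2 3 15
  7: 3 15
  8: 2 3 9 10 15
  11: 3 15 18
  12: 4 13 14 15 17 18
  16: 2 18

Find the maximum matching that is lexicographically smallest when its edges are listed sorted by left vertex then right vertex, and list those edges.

|M| = 6 (so the lex-smallest maximum matching has 6 edges)
process left vertices in ascending order; for each, take the smallest-labelled available neighbour that still permits 6 edges overall, or leave it unmatched if none does
lex-smallest matching: {0-2, 1-3, 5-18, 6-15, 8-9, 12-4}

Lex-smallest maximum matching: {(0,2), (1,3), (5,18), (6,15), (8,9), (12,4)}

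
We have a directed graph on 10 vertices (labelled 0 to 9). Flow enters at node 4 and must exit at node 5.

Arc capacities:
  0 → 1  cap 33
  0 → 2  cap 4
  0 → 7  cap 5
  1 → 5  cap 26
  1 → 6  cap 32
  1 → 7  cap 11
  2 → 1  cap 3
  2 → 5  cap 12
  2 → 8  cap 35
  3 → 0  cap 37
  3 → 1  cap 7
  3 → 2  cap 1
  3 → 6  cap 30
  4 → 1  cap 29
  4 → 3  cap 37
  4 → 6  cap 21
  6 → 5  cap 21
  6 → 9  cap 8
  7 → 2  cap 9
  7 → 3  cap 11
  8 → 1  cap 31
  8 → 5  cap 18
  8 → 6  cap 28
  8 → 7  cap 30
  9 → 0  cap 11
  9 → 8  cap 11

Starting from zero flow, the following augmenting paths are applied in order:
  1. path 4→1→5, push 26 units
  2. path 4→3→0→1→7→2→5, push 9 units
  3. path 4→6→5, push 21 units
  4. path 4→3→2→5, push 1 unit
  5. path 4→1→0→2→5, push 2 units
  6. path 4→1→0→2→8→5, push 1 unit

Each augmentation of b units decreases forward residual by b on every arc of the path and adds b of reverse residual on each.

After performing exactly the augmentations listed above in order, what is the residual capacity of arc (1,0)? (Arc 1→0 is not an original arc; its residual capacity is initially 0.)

after path 1 (4→1→5, push 26): res(1,0)=0
after path 2 (4→3→0→1→7→2→5, push 9): res(1,0)=9
after path 3 (4→6→5, push 21): res(1,0)=9
after path 4 (4→3→2→5, push 1): res(1,0)=9
after path 5 (4→1→0→2→5, push 2): res(1,0)=7
after path 6 (4→1→0→2→8→5, push 1): res(1,0)=6

Residual capacity of (1,0): 6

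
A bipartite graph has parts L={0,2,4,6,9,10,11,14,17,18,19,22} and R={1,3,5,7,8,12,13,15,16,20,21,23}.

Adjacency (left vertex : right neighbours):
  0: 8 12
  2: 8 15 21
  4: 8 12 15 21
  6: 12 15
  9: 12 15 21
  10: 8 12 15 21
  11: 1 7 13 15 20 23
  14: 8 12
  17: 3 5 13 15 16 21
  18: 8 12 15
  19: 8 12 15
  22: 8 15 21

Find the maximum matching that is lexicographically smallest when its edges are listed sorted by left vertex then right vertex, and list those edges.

|M| = 6 (so the lex-smallest maximum matching has 6 edges)
process left vertices in ascending order; for each, take the smallest-labelled available neighbour that still permits 6 edges overall, or leave it unmatched if none does
lex-smallest matching: {0-8, 2-15, 4-12, 9-21, 11-1, 17-3}

Lex-smallest maximum matching: {(0,8), (2,15), (4,12), (9,21), (11,1), (17,3)}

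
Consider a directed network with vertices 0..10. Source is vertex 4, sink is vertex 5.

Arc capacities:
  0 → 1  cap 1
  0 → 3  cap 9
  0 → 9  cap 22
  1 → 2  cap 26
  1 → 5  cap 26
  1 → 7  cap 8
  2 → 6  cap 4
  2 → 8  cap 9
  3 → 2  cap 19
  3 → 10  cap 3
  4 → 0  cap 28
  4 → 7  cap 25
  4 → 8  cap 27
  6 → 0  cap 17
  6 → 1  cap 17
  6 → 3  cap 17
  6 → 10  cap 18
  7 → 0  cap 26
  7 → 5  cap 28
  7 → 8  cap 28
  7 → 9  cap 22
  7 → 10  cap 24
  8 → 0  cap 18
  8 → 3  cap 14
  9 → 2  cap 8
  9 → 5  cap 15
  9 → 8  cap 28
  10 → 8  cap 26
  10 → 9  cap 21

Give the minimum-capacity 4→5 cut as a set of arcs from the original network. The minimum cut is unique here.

augment #1: 4→7→5 push 25
augment #2: 4→0→1→5 push 1
augment #3: 4→0→9→5 push 15
augment #4: 4→0→3→2→6→1→5 push 4
max flow = 45; residual-reachable set from 4 gives S-side
cut edges (S→T): {(0,1), (2,6), (4,7), (9,5)} total cap 45

Min-cut arcs: {(0,1), (2,6), (4,7), (9,5)} (total capacity 45)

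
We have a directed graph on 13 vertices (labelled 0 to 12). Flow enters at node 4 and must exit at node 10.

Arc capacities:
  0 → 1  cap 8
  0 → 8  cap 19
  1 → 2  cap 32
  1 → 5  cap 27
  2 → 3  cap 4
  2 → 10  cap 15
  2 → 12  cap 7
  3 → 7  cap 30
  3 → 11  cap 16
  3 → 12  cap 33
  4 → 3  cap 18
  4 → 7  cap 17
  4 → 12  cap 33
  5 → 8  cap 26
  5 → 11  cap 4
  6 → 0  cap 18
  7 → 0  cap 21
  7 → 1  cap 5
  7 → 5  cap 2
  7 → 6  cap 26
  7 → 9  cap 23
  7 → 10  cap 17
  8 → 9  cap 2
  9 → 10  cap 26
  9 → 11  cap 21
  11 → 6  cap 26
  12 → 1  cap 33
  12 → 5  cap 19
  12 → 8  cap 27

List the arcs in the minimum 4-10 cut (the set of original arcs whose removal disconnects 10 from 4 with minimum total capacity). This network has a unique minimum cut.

Min-cut arcs: {(2,3), (2,10), (4,3), (4,7), (8,9)} (total capacity 56)

augment #1: 4→7→10 push 17
augment #2: 4→3→7→9→10 push 18
augment #3: 4→12→1→2→10 push 15
augment #4: 4→12→8→9→10 push 2
augment #5: 4→12→1→2→3→7→9→10 push 4
max flow = 56; residual-reachable set from 4 gives S-side
cut edges (S→T): {(2,3), (2,10), (4,3), (4,7), (8,9)} total cap 56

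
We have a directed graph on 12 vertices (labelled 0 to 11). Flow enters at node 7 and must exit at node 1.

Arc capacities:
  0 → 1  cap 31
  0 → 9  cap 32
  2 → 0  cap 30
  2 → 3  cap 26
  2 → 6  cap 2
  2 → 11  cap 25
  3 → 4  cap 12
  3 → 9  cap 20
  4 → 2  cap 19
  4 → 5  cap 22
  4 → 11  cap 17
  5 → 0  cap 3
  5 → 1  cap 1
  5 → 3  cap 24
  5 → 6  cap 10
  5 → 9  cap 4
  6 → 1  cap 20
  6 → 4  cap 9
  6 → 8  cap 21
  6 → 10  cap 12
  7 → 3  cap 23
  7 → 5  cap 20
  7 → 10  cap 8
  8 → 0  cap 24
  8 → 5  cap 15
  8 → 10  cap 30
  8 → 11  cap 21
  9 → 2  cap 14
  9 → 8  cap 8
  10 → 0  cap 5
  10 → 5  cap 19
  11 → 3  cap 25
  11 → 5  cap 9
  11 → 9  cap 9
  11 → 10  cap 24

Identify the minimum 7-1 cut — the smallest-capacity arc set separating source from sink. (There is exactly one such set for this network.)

augment #1: 7→5→1 push 1
augment #2: 7→5→0→1 push 3
augment #3: 7→5→6→1 push 10
augment #4: 7→10→0→1 push 5
augment #5: 7→3→4→2→0→1 push 12
augment #6: 7→3→9→2→0→1 push 11
augment #7: 7→5→9→2→6→1 push 2
max flow = 44; residual-reachable set from 7 gives S-side
cut edges (S→T): {(0,1), (2,6), (5,1), (5,6)} total cap 44

Min-cut arcs: {(0,1), (2,6), (5,1), (5,6)} (total capacity 44)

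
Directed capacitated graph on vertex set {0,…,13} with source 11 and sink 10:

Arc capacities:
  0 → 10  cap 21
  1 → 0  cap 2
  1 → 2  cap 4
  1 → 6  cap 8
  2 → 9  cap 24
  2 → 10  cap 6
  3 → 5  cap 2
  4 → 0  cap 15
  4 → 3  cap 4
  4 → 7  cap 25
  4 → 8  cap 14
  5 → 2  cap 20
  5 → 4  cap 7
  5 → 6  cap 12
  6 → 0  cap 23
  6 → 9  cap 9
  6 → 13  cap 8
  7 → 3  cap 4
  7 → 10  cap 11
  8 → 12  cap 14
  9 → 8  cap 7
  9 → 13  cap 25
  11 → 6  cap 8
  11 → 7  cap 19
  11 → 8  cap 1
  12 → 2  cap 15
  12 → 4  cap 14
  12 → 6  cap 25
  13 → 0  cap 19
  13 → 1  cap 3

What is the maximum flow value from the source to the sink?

augment #1: 11→7→10 bottleneck 11, total now 11
augment #2: 11→6→0→10 bottleneck 8, total now 19
augment #3: 11→8→12→2→10 bottleneck 1, total now 20
augment #4: 11→7→3→5→2→10 bottleneck 2, total now 22

Maximum flow value: 22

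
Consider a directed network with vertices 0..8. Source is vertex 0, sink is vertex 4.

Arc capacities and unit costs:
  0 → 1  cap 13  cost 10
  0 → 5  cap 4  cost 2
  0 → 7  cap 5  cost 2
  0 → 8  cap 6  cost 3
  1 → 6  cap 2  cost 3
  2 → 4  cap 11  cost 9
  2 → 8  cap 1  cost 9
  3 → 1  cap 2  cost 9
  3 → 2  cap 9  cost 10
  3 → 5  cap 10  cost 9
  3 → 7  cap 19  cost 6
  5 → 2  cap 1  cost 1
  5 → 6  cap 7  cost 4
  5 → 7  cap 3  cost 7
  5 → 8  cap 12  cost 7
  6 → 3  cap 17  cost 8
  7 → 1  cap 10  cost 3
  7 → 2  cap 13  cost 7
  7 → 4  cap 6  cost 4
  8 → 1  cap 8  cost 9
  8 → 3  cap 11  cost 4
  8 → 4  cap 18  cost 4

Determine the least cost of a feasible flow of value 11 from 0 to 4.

shortest-cost path #1: 0→7→4 push 5 @ unit cost 6 (adds 30)
shortest-cost path #2: 0→8→4 push 6 @ unit cost 7 (adds 42)
total cost = 72

Minimum cost for 11 units: 72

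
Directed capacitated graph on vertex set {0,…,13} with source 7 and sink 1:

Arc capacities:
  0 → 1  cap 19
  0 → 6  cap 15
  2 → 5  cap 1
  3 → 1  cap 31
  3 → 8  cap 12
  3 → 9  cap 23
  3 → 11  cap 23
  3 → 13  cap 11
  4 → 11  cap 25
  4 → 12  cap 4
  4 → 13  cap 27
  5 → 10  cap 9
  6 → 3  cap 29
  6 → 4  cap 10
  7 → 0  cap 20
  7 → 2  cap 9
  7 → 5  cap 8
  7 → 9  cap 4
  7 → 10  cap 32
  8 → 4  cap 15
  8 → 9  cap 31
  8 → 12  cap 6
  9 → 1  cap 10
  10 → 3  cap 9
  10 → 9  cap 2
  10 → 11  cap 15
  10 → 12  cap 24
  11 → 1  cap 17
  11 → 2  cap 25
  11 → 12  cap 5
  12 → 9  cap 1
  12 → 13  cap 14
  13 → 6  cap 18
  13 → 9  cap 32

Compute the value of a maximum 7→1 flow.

Maximum flow value: 65

augment #1: 7→0→1 bottleneck 19, total now 19
augment #2: 7→9→1 bottleneck 4, total now 23
augment #3: 7→10→3→1 bottleneck 9, total now 32
augment #4: 7→10→9→1 bottleneck 2, total now 34
augment #5: 7→10→11→1 bottleneck 15, total now 49
augment #6: 7→0→6→3→1 bottleneck 1, total now 50
augment #7: 7→10→12→9→1 bottleneck 1, total now 51
augment #8: 7→10→12→13→9→1 bottleneck 3, total now 54
augment #9: 7→10→12→13→6→3→1 bottleneck 2, total now 56
augment #10: 7→5→10→12→13→6→3→1 bottleneck 8, total now 64
augment #11: 7→2→5→10→12→13→6→3→1 bottleneck 1, total now 65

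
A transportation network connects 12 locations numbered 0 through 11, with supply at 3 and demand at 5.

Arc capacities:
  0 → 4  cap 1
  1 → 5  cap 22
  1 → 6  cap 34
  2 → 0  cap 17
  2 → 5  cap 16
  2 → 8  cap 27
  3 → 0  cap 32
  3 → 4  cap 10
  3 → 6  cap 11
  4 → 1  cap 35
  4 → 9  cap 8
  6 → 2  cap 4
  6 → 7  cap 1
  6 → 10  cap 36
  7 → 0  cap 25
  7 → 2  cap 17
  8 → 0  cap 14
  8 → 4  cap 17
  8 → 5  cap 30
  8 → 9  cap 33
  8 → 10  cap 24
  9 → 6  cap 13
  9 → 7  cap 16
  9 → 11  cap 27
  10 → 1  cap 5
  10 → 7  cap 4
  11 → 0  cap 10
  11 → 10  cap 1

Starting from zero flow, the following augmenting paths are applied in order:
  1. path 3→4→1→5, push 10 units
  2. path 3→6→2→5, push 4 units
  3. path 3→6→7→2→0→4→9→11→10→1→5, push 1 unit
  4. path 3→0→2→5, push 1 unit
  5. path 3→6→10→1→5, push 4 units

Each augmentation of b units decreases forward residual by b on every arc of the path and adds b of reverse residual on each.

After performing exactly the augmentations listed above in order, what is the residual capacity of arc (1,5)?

Residual capacity of (1,5): 7

after path 1 (3→4→1→5, push 10): res(1,5)=12
after path 2 (3→6→2→5, push 4): res(1,5)=12
after path 3 (3→6→7→2→0→4→9→11→10→1→5, push 1): res(1,5)=11
after path 4 (3→0→2→5, push 1): res(1,5)=11
after path 5 (3→6→10→1→5, push 4): res(1,5)=7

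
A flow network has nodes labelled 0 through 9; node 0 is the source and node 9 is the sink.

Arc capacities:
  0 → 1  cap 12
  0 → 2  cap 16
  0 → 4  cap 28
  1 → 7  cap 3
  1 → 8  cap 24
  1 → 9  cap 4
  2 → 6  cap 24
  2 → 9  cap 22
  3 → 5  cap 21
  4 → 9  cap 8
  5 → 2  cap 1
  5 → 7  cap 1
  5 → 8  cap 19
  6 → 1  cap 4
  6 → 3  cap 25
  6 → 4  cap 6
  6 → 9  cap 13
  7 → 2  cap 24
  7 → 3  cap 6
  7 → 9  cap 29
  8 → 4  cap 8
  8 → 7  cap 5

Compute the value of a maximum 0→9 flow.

augment #1: 0→1→9 bottleneck 4, total now 4
augment #2: 0→2→9 bottleneck 16, total now 20
augment #3: 0→4→9 bottleneck 8, total now 28
augment #4: 0→1→7→9 bottleneck 3, total now 31
augment #5: 0→1→8→7→9 bottleneck 5, total now 36

Maximum flow value: 36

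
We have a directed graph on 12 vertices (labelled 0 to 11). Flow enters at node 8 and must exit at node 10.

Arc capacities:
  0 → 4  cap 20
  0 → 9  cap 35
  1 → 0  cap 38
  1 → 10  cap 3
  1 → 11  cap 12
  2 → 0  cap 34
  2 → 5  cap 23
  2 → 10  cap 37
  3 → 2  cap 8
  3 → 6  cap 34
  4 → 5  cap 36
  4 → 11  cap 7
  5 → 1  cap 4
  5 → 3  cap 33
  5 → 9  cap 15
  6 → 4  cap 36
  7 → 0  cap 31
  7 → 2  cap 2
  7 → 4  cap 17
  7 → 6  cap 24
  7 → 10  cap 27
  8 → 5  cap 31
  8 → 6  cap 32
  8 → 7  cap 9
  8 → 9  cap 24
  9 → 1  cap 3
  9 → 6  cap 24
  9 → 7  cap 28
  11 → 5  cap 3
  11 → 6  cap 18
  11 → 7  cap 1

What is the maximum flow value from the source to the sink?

Maximum flow value: 40

augment #1: 8→7→10 bottleneck 9, total now 9
augment #2: 8→5→1→10 bottleneck 3, total now 12
augment #3: 8→9→7→10 bottleneck 18, total now 30
augment #4: 8→5→3→2→10 bottleneck 8, total now 38
augment #5: 8→9→7→2→10 bottleneck 2, total now 40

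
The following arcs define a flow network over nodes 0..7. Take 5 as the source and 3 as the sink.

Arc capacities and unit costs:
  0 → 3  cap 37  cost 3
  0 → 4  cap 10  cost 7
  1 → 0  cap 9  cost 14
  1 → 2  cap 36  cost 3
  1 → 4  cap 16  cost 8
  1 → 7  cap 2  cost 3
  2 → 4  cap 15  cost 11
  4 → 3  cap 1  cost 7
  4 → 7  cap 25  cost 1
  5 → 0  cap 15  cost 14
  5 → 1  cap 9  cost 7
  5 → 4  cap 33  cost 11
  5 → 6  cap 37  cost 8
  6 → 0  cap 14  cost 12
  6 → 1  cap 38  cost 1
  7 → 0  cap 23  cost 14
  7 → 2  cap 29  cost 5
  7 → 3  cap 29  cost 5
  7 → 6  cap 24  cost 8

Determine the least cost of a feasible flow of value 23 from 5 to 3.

Minimum cost for 23 units: 387

shortest-cost path #1: 5→1→7→3 push 2 @ unit cost 15 (adds 30)
shortest-cost path #2: 5→0→3 push 15 @ unit cost 17 (adds 255)
shortest-cost path #3: 5→4→7→3 push 6 @ unit cost 17 (adds 102)
total cost = 387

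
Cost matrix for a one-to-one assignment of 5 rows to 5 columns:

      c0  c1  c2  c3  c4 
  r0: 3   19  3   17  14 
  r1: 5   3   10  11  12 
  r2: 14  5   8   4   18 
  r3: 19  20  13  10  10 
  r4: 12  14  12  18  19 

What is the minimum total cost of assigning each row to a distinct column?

Minimum assignment cost: 32

one of 2 optimal assignments: row0→col0 (cost 3), row1→col1 (cost 3), row2→col3 (cost 4), row3→col4 (cost 10), row4→col2 (cost 12)
total = 3 + 3 + 4 + 10 + 12 = 32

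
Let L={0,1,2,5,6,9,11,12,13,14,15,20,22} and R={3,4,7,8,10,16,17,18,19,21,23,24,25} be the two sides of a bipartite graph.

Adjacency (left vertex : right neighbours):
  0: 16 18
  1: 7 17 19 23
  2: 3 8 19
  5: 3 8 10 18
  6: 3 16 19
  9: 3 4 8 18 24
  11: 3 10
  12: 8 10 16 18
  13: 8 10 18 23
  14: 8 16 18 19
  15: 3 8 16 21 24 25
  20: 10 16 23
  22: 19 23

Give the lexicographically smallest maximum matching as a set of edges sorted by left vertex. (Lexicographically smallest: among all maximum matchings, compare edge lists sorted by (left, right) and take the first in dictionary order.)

Lex-smallest maximum matching: {(0,16), (1,7), (2,3), (5,8), (6,19), (9,4), (11,10), (12,18), (13,23), (15,21)}

|M| = 10 (so the lex-smallest maximum matching has 10 edges)
process left vertices in ascending order; for each, take the smallest-labelled available neighbour that still permits 10 edges overall, or leave it unmatched if none does
lex-smallest matching: {0-16, 1-7, 2-3, 5-8, 6-19, 9-4, 11-10, 12-18, 13-23, 15-21}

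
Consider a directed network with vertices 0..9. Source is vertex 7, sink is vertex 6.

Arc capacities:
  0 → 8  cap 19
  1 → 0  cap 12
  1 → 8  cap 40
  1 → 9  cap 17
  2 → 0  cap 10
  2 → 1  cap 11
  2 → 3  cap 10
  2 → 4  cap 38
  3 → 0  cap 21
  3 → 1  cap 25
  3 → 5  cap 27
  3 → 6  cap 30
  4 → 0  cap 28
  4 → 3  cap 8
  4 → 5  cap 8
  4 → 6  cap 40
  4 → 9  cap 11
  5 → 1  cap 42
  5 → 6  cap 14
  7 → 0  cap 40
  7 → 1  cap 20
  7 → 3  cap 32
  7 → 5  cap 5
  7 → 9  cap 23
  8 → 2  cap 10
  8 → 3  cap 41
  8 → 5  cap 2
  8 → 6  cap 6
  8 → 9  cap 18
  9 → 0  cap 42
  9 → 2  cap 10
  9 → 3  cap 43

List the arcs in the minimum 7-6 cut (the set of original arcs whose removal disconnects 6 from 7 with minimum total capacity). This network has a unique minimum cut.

Min-cut arcs: {(3,6), (5,6), (8,2), (8,6), (9,2)} (total capacity 70)

augment #1: 7→3→6 push 30
augment #2: 7→5→6 push 5
augment #3: 7→0→8→6 push 6
augment #4: 7→3→5→6 push 2
augment #5: 7→0→8→5→6 push 2
augment #6: 7→9→2→4→6 push 10
augment #7: 7→9→3→5→6 push 5
augment #8: 7→0→8→2→4→6 push 10
max flow = 70; residual-reachable set from 7 gives S-side
cut edges (S→T): {(3,6), (5,6), (8,2), (8,6), (9,2)} total cap 70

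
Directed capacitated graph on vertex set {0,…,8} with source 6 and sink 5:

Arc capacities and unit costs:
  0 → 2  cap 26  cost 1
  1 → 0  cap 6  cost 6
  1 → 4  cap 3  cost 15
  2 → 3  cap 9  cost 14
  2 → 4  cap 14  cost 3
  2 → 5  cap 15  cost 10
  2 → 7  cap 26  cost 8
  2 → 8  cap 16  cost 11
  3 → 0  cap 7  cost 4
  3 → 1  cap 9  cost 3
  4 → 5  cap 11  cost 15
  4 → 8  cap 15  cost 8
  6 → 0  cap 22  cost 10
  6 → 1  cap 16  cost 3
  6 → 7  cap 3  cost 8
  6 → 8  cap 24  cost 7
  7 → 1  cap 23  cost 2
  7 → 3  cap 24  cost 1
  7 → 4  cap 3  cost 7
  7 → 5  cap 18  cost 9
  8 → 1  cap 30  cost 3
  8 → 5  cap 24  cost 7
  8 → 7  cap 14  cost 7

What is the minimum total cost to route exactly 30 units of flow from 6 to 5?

shortest-cost path #1: 6→8→5 push 24 @ unit cost 14 (adds 336)
shortest-cost path #2: 6→7→5 push 3 @ unit cost 17 (adds 51)
shortest-cost path #3: 6→1→0→2→5 push 3 @ unit cost 20 (adds 60)
total cost = 447

Minimum cost for 30 units: 447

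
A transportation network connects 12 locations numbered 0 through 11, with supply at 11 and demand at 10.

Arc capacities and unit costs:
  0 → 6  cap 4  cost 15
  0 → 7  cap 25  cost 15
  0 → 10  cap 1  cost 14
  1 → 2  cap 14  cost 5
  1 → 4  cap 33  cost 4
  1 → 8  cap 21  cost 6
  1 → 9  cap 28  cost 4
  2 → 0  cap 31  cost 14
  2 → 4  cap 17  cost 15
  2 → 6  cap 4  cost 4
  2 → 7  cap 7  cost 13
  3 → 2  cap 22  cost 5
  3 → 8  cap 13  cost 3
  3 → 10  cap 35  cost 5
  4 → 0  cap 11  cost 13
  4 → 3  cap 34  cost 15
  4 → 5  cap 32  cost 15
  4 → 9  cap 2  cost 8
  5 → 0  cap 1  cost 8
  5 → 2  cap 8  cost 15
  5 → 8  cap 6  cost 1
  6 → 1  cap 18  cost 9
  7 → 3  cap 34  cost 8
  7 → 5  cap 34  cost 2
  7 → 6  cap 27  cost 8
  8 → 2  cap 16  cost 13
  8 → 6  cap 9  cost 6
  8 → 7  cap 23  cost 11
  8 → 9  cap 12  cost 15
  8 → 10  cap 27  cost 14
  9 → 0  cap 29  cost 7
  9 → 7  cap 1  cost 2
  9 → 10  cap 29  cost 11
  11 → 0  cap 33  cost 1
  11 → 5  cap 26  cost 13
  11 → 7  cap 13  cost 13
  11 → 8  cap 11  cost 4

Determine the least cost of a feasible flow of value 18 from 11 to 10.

Minimum cost for 18 units: 369

shortest-cost path #1: 11→0→10 push 1 @ unit cost 15 (adds 15)
shortest-cost path #2: 11→8→10 push 11 @ unit cost 18 (adds 198)
shortest-cost path #3: 11→7→3→10 push 6 @ unit cost 26 (adds 156)
total cost = 369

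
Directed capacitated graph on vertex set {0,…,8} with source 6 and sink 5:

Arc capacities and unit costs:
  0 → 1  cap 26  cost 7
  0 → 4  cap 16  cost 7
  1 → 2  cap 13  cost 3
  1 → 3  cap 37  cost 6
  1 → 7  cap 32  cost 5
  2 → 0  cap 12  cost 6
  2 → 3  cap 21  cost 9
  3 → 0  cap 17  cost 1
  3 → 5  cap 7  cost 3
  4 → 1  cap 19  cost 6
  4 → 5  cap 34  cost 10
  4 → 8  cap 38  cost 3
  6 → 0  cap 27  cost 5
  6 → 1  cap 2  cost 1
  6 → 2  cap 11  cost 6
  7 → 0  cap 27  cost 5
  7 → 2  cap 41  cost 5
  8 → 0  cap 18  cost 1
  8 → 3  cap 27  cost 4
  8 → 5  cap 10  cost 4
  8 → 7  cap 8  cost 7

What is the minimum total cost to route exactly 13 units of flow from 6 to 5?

shortest-cost path #1: 6→1→3→5 push 2 @ unit cost 10 (adds 20)
shortest-cost path #2: 6→2→3→5 push 5 @ unit cost 18 (adds 90)
shortest-cost path #3: 6→0→4→8→5 push 6 @ unit cost 19 (adds 114)
total cost = 224

Minimum cost for 13 units: 224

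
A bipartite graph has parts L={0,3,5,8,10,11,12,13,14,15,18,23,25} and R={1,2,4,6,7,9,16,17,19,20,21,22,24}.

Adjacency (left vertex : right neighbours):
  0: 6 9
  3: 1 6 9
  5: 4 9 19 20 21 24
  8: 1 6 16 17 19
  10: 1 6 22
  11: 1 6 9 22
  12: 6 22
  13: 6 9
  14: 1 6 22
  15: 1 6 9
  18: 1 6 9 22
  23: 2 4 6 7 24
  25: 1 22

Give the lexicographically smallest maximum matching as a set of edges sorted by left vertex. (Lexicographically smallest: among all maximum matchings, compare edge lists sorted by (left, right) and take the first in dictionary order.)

|M| = 7 (so the lex-smallest maximum matching has 7 edges)
process left vertices in ascending order; for each, take the smallest-labelled available neighbour that still permits 7 edges overall, or leave it unmatched if none does
lex-smallest matching: {0-6, 3-1, 5-4, 8-16, 10-22, 11-9, 23-2}

Lex-smallest maximum matching: {(0,6), (3,1), (5,4), (8,16), (10,22), (11,9), (23,2)}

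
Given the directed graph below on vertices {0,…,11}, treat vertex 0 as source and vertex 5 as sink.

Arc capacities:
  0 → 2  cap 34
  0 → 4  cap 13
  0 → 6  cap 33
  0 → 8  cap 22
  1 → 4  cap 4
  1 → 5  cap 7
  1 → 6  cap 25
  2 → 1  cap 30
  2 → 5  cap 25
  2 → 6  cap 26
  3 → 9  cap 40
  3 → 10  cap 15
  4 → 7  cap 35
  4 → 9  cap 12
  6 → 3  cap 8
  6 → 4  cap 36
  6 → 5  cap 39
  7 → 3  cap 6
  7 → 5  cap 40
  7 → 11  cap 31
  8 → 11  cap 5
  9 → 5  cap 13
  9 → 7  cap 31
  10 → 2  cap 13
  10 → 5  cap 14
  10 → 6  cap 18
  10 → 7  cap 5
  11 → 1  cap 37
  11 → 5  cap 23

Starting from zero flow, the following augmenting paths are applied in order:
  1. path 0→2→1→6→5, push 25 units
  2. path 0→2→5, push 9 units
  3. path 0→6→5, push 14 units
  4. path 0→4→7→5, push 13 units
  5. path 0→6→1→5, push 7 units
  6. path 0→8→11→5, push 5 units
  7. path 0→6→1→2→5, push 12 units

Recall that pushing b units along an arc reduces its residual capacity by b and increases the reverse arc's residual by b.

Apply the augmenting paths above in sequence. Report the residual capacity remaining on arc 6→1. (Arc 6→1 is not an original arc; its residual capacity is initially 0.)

after path 1 (0→2→1→6→5, push 25): res(6,1)=25
after path 2 (0→2→5, push 9): res(6,1)=25
after path 3 (0→6→5, push 14): res(6,1)=25
after path 4 (0→4→7→5, push 13): res(6,1)=25
after path 5 (0→6→1→5, push 7): res(6,1)=18
after path 6 (0→8→11→5, push 5): res(6,1)=18
after path 7 (0→6→1→2→5, push 12): res(6,1)=6

Residual capacity of (6,1): 6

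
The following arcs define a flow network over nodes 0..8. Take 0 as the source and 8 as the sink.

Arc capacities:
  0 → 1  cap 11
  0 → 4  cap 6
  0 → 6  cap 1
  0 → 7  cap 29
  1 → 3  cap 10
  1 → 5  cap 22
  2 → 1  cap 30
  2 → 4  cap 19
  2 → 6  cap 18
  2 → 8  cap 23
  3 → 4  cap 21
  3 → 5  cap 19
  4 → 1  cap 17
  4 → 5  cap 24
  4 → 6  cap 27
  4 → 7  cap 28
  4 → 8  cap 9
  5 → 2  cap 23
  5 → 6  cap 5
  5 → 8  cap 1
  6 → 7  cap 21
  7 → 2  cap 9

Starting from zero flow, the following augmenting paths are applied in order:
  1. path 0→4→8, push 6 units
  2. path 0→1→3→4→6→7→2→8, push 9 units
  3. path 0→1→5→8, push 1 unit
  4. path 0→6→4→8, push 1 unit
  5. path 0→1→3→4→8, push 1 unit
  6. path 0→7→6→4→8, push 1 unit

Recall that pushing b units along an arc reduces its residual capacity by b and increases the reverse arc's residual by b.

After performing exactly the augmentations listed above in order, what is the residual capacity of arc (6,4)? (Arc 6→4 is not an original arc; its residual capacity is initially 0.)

Residual capacity of (6,4): 7

after path 1 (0→4→8, push 6): res(6,4)=0
after path 2 (0→1→3→4→6→7→2→8, push 9): res(6,4)=9
after path 3 (0→1→5→8, push 1): res(6,4)=9
after path 4 (0→6→4→8, push 1): res(6,4)=8
after path 5 (0→1→3→4→8, push 1): res(6,4)=8
after path 6 (0→7→6→4→8, push 1): res(6,4)=7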